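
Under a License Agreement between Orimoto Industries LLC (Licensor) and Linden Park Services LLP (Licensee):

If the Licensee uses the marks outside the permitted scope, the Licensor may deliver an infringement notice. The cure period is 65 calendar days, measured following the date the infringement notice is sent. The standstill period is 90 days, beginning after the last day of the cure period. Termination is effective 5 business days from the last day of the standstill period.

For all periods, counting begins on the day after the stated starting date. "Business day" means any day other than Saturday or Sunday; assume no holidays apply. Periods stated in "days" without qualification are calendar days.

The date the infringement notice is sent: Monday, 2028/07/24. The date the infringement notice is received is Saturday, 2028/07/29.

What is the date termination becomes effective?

Adding 65 calendar days to 2028/07/24 gives 2028/09/27, which is the last day of the cure period.
The last day of the standstill period: 90 calendar days after 2028/09/27 is 2028/12/26.
From Tuesday, 2028/12/26, 5 business days (Dec 27, Dec 28, Dec 29, Jan 1, Jan 2, skipping weekends) brings us to Tuesday, 2029/01/02, which is the date termination becomes effective.

2029/01/02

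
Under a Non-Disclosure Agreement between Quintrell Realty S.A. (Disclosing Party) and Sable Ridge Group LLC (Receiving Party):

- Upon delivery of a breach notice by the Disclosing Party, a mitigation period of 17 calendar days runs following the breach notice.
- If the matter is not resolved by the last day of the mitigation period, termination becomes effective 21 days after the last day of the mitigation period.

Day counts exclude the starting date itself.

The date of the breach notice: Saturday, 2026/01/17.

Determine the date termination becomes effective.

2026/02/24

The last day of the mitigation period: 17 calendar days after 2026/01/17 is 2026/02/03.
The date termination becomes effective: 21 calendar days after 2026/02/03 is 2026/02/24.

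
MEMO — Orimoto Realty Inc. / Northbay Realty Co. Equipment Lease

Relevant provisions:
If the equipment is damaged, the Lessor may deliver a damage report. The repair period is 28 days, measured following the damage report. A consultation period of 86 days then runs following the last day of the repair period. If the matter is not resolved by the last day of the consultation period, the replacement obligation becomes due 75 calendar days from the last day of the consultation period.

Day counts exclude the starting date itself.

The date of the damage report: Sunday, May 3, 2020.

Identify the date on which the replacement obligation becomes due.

The last day of the repair period: May 3, 2020 + 28 days = May 31, 2020.
The last day of the consultation period: 86 calendar days after May 31, 2020 is August 25, 2020.
Adding 75 calendar days to August 25, 2020 gives November 8, 2020, which is the date on which the replacement obligation becomes due.

November 8, 2020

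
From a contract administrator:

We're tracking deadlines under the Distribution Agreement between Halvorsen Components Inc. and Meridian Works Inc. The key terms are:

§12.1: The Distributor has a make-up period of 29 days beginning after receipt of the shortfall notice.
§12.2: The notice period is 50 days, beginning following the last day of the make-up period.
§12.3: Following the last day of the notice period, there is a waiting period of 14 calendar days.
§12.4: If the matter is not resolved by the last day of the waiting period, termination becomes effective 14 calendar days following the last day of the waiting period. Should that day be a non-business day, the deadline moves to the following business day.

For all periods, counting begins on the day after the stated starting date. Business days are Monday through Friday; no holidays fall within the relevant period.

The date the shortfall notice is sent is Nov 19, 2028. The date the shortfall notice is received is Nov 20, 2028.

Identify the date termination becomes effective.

The last day of the make-up period: Nov 20, 2028 + 29 days = Dec 19, 2028.
Adding 50 calendar days to Dec 19, 2028 gives Feb 7, 2029, which is the last day of the notice period.
Adding 14 calendar days to Feb 7, 2029 gives Feb 21, 2029, which is the last day of the waiting period.
Adding 14 calendar days to Feb 21, 2029 gives Mar 7, 2029, which is the date termination becomes effective. Mar 7, 2029 is a Wednesday, so no roll-forward applies.

Mar 7, 2029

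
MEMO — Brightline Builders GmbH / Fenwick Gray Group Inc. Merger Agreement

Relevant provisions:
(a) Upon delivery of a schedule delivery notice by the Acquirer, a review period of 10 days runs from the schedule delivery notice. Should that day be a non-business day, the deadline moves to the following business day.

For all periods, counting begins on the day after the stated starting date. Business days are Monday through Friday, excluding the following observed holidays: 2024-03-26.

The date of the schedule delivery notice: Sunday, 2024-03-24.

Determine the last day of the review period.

The last day of the review period: 2024-03-24 + 10 days = 2024-04-03. 2024-04-03 is a Wednesday and is not a listed holiday, so no roll-forward applies.

2024-04-03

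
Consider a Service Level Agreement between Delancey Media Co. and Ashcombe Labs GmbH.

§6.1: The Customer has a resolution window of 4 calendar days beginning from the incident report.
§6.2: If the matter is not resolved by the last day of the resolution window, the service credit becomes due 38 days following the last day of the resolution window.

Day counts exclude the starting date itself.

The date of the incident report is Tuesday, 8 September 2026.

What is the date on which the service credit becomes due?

20 October 2026

The last day of the resolution window: 4 calendar days after 8 September 2026 is 12 September 2026.
Adding 38 calendar days to 12 September 2026 gives 20 October 2026, which is the date on which the service credit becomes due.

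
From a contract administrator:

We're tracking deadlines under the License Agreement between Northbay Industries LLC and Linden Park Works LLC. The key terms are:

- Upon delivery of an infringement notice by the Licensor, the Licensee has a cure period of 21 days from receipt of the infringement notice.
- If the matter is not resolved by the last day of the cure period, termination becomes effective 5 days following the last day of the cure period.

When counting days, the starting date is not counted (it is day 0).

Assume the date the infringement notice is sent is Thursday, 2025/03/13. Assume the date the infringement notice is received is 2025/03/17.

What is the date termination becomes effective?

Adding 21 calendar days to 2025/03/17 gives 2025/04/07, which is the last day of the cure period.
The date termination becomes effective: 5 calendar days after 2025/04/07 is 2025/04/12.

2025/04/12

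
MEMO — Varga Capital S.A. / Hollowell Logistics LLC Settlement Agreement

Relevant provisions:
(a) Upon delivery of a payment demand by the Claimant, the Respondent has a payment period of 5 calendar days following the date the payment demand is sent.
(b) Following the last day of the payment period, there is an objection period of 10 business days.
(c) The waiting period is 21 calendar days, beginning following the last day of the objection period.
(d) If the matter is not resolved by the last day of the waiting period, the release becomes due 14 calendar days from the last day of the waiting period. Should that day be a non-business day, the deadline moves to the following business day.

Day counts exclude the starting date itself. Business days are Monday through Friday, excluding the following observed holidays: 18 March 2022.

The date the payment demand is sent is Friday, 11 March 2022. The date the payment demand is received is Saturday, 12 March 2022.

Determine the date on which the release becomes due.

The last day of the payment period: 11 March 2022 + 5 days = 16 March 2022.
The last day of the objection period: counting 10 business days from Wednesday, 16 March 2022 (Mar 17, Mar 21, Mar 22, Mar 23, Mar 24, Mar 25, Mar 28, Mar 29, Mar 30, Mar 31, skipping weekends and the listed holiday on Mar 18) reaches Thursday, 31 March 2022.
The last day of the waiting period: 31 March 2022 + 21 days = 21 April 2022.
Adding 14 calendar days to 21 April 2022 gives 5 May 2022, which is the date on which the release becomes due. 5 May 2022 is a Thursday and is not a listed holiday, so no roll-forward applies.

5 May 2022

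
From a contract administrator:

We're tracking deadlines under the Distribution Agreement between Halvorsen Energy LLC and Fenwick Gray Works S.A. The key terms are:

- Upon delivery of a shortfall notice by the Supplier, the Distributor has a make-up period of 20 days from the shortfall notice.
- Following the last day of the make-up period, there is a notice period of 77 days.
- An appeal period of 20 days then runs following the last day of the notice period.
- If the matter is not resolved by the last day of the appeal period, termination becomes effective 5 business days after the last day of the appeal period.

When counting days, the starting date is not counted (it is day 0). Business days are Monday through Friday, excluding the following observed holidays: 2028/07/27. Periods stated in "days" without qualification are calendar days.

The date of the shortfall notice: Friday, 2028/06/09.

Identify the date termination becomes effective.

Adding 20 calendar days to 2028/06/09 gives 2028/06/29, which is the last day of the make-up period.
Adding 77 calendar days to 2028/06/29 gives 2028/09/14, which is the last day of the notice period.
Adding 20 calendar days to 2028/09/14 gives 2028/10/04, which is the last day of the appeal period.
The date termination becomes effective: counting 5 business days from Wednesday, 2028/10/04 (Oct 5, Oct 6, Oct 9, Oct 10, Oct 11, skipping weekends) reaches Wednesday, 2028/10/11.

2028/10/11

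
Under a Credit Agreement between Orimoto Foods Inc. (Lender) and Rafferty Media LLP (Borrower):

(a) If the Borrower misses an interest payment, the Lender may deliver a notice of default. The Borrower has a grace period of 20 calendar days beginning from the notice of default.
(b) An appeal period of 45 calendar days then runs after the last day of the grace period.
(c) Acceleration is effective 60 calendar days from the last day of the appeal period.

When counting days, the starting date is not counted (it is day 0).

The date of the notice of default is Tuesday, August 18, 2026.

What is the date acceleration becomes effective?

December 21, 2026

The last day of the grace period: August 18, 2026 + 20 days = September 7, 2026.
The last day of the appeal period: September 7, 2026 + 45 days = October 22, 2026.
The date acceleration becomes effective: October 22, 2026 + 60 days = December 21, 2026.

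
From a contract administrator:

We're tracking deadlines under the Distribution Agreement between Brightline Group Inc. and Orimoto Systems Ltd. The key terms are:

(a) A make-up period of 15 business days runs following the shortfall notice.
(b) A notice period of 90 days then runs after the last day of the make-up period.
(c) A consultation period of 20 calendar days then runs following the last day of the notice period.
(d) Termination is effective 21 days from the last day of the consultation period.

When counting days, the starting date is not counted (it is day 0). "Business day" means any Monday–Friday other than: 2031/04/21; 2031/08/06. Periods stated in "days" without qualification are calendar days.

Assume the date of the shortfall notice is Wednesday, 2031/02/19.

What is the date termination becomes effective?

The last day of the make-up period: counting 15 business days from Wednesday, 2031/02/19 (Feb 20, Feb 21, Feb 24, Feb 25, …, Mar 10, Mar 11, Mar 12, skipping weekends) reaches Wednesday, 2031/03/12.
The last day of the notice period: 2031/03/12 + 90 days = 2031/06/10.
The last day of the consultation period: 2031/06/10 + 20 days = 2031/06/30.
Adding 21 calendar days to 2031/06/30 gives 2031/07/21, which is the date termination becomes effective.

2031/07/21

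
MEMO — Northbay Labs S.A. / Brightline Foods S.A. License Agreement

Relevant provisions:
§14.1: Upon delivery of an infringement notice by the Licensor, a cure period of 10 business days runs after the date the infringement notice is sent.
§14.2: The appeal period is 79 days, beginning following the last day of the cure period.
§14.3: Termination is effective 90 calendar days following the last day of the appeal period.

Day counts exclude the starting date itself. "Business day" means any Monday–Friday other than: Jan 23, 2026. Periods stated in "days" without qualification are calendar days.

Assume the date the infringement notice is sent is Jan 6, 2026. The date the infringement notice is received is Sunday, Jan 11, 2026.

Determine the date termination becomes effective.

Jul 8, 2026

From Tuesday, Jan 6, 2026, 10 business days (Jan 7, Jan 8, Jan 9, Jan 12, Jan 13, Jan 14, Jan 15, Jan 16, Jan 19, Jan 20, skipping weekends) brings us to Tuesday, Jan 20, 2026, which is the last day of the cure period.
Adding 79 calendar days to Jan 20, 2026 gives Apr 9, 2026, which is the last day of the appeal period.
The date termination becomes effective: Apr 9, 2026 + 90 days = Jul 8, 2026.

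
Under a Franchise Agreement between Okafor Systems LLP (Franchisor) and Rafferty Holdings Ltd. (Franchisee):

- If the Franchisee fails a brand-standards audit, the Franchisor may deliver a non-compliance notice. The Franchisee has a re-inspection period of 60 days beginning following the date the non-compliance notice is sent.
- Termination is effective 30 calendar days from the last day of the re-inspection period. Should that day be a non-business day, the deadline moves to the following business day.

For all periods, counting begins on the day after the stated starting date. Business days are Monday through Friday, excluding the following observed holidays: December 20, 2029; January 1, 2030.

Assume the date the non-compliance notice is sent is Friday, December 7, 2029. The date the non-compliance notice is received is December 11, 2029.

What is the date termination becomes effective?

March 7, 2030

The last day of the re-inspection period: 60 calendar days after December 7, 2029 is February 5, 2030.
The date termination becomes effective: 30 calendar days after February 5, 2030 is March 7, 2030. March 7, 2030 is a Thursday and is not a listed holiday, so no roll-forward applies.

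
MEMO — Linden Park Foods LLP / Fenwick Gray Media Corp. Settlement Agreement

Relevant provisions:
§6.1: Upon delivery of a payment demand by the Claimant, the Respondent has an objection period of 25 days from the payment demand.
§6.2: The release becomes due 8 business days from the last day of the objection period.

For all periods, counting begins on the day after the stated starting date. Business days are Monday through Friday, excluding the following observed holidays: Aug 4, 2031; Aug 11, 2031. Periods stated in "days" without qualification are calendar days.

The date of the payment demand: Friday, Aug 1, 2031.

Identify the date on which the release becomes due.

Sep 5, 2031

The last day of the objection period: Aug 1, 2031 + 25 days = Aug 26, 2031.
From Tuesday, Aug 26, 2031, 8 business days (Aug 27, Aug 28, Aug 29, Sep 1, Sep 2, Sep 3, Sep 4, Sep 5, skipping weekends) brings us to Friday, Sep 5, 2031, which is the date on which the release becomes due.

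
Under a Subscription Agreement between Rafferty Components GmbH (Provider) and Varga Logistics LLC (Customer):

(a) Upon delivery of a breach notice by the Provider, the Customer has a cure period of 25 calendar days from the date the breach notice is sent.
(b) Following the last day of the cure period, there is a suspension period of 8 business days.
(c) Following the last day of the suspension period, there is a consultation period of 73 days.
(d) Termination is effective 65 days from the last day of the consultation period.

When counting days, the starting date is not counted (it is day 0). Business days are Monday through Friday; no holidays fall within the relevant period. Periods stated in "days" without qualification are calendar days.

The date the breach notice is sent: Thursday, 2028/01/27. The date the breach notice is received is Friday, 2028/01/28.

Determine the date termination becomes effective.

2028/07/18

The last day of the cure period: 25 calendar days after 2028/01/27 is 2028/02/21.
The last day of the suspension period: counting 8 business days from Monday, 2028/02/21 (Feb 22, Feb 23, Feb 24, Feb 25, Feb 28, Feb 29, Mar 1, Mar 2, skipping weekends) reaches Thursday, 2028/03/02.
The last day of the consultation period: 2028/03/02 + 73 days = 2028/05/14.
The date termination becomes effective: 65 calendar days after 2028/05/14 is 2028/07/18.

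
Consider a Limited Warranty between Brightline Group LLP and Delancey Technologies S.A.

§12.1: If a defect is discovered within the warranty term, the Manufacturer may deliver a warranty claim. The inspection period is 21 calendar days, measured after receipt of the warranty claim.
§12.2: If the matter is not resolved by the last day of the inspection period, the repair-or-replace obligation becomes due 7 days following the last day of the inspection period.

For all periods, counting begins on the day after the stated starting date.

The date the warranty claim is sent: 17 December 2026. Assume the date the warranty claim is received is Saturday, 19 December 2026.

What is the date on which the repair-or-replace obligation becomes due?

16 January 2027

Adding 21 calendar days to 19 December 2026 gives 9 January 2027, which is the last day of the inspection period.
The date on which the repair-or-replace obligation becomes due: 7 calendar days after 9 January 2027 is 16 January 2027.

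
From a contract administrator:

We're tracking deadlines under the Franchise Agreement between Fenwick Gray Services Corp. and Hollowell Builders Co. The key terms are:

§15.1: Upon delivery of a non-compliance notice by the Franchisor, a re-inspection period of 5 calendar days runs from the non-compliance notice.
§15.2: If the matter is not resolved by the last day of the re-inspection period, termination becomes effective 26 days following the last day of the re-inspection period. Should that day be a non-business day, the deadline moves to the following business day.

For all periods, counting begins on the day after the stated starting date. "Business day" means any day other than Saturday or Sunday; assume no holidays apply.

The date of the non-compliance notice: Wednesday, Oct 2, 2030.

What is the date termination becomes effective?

Nov 4, 2030

The last day of the re-inspection period: 5 calendar days after Oct 2, 2030 is Oct 7, 2030.
Adding 26 calendar days to Oct 7, 2030 gives Nov 2, 2030, which is the date termination becomes effective. That falls on a Saturday, so it rolls to the next business day, Monday, Nov 4, 2030.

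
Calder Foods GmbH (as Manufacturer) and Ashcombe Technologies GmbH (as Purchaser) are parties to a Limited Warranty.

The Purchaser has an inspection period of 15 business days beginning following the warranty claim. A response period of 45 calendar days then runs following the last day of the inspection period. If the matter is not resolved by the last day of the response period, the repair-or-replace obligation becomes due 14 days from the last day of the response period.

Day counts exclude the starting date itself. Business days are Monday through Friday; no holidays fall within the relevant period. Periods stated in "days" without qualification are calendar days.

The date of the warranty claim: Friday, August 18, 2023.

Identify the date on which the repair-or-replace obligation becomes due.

November 6, 2023

From Friday, August 18, 2023, 15 business days (Aug 21, Aug 22, Aug 23, Aug 24, …, Sep 6, Sep 7, Sep 8, skipping weekends) brings us to Friday, September 8, 2023, which is the last day of the inspection period.
Adding 45 calendar days to September 8, 2023 gives October 23, 2023, which is the last day of the response period.
The date on which the repair-or-replace obligation becomes due: 14 calendar days after October 23, 2023 is November 6, 2023.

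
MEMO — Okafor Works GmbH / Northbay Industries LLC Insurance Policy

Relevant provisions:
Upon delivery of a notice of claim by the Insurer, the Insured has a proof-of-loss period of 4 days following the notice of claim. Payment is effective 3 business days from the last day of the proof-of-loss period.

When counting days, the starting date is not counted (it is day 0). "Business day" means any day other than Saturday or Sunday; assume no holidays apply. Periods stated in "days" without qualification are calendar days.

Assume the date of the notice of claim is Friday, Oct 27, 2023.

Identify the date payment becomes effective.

The last day of the proof-of-loss period: Oct 27, 2023 + 4 days = Oct 31, 2023.
The date payment becomes effective: counting 3 business days from Tuesday, Oct 31, 2023 (Nov 1, Nov 2, Nov 3, skipping weekends) reaches Friday, Nov 3, 2023.

Nov 3, 2023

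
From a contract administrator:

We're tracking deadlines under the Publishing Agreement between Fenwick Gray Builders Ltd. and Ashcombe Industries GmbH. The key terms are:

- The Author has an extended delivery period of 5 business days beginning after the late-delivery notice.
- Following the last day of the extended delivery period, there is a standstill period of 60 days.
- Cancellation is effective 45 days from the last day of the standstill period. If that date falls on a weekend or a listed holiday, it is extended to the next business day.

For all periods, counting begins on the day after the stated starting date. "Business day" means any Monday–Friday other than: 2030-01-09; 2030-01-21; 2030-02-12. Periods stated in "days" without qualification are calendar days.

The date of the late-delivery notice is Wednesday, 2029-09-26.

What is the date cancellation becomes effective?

2030-01-16

The last day of the extended delivery period: counting 5 business days from Wednesday, 2029-09-26 (Sep 27, Sep 28, Oct 1, Oct 2, Oct 3, skipping weekends) reaches Wednesday, 2029-10-03.
Adding 60 calendar days to 2029-10-03 gives 2029-12-02, which is the last day of the standstill period.
The date cancellation becomes effective: 45 calendar days after 2029-12-02 is 2030-01-16. 2030-01-16 is a Wednesday and is not a listed holiday, so no roll-forward applies.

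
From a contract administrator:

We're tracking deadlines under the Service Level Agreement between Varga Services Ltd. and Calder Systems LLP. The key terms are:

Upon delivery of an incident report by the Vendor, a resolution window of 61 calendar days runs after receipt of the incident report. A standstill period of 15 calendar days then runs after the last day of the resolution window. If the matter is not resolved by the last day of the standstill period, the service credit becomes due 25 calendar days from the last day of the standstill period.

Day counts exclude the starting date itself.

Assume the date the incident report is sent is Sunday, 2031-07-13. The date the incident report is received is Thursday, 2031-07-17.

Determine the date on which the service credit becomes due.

Adding 61 calendar days to 2031-07-17 gives 2031-09-16, which is the last day of the resolution window.
Adding 15 calendar days to 2031-09-16 gives 2031-10-01, which is the last day of the standstill period.
Adding 25 calendar days to 2031-10-01 gives 2031-10-26, which is the date on which the service credit becomes due.

2031-10-26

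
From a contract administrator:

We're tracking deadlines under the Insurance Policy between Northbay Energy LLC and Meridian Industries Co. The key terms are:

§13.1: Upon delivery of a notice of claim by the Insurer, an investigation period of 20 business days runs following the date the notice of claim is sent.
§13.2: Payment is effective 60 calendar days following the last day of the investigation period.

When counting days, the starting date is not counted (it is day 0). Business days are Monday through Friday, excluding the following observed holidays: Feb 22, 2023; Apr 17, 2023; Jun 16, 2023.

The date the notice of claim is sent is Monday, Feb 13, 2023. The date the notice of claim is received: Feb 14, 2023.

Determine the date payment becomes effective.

May 13, 2023

The last day of the investigation period: counting 20 business days from Monday, Feb 13, 2023 (Feb 14, Feb 15, Feb 16, Feb 17, …, Mar 10, Mar 13, Mar 14, skipping weekends and the listed holiday on Feb 22) reaches Tuesday, Mar 14, 2023.
The date payment becomes effective: 60 calendar days after Mar 14, 2023 is May 13, 2023.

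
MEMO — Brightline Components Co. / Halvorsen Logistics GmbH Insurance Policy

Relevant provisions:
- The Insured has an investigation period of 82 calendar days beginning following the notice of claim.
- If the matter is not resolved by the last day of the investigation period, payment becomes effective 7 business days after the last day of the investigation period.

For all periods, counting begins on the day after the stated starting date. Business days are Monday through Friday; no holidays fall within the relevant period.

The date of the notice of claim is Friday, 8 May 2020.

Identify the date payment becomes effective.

The last day of the investigation period: 82 calendar days after 8 May 2020 is 29 July 2020.
From Wednesday, 29 July 2020, 7 business days (Jul 30, Jul 31, Aug 3, Aug 4, Aug 5, Aug 6, Aug 7, skipping weekends) brings us to Friday, 7 August 2020, which is the date payment becomes effective.

7 August 2020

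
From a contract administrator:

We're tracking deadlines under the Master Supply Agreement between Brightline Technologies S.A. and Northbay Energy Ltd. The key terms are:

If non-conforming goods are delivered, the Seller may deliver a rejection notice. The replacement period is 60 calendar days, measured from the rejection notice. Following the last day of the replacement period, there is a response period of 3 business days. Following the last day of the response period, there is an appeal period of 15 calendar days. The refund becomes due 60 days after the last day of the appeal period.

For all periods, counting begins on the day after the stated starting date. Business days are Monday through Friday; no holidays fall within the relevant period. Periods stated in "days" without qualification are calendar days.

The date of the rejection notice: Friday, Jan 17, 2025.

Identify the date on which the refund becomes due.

Adding 60 calendar days to Jan 17, 2025 gives Mar 18, 2025, which is the last day of the replacement period.
From Tuesday, Mar 18, 2025, 3 business days (Mar 19, Mar 20, Mar 21, skipping weekends) brings us to Friday, Mar 21, 2025, which is the last day of the response period.
The last day of the appeal period: Mar 21, 2025 + 15 days = Apr 5, 2025.
The date on which the refund becomes due: Apr 5, 2025 + 60 days = Jun 4, 2025.

Jun 4, 2025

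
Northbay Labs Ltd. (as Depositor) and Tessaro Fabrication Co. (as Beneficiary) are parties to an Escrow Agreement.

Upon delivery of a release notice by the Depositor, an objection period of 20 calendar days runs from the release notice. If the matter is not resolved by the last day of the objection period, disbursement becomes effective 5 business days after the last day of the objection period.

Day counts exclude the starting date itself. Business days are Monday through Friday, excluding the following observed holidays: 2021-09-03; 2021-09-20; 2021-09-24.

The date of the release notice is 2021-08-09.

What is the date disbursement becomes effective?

2021-09-06

The last day of the objection period: 20 calendar days after 2021-08-09 is 2021-08-29.
From Sunday, 2021-08-29, 5 business days (Aug 30, Aug 31, Sep 1, Sep 2, Sep 6, skipping weekends and the listed holiday on Sep 3) brings us to Monday, 2021-09-06, which is the date disbursement becomes effective.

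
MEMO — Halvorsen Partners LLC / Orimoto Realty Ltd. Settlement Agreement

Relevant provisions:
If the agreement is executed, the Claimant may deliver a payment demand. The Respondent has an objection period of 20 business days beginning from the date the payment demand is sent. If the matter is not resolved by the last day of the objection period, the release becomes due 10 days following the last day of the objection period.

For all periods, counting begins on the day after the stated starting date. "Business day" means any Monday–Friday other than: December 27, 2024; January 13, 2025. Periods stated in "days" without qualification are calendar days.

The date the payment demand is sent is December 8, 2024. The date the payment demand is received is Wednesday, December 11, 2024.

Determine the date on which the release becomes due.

The last day of the objection period: counting 20 business days from Sunday, December 8, 2024 (Dec 9, Dec 10, Dec 11, Dec 12, …, Jan 2, Jan 3, Jan 6, skipping weekends and the listed holiday on Dec 27) reaches Monday, January 6, 2025.
The date on which the release becomes due: 10 calendar days after January 6, 2025 is January 16, 2025.

January 16, 2025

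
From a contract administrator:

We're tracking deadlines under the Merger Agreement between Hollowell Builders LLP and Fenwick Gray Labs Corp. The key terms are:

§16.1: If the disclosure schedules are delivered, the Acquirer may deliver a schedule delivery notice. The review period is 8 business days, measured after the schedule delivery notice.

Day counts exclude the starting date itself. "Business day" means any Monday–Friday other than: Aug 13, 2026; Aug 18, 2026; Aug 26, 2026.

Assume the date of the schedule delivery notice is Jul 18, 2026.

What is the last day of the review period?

The last day of the review period: 8 business days after Saturday, Jul 18, 2026, skipping weekends — Jul 20, Jul 21, Jul 22, Jul 23, Jul 24, Jul 27, Jul 28, Jul 29 — lands on Wednesday, Jul 29, 2026.

Jul 29, 2026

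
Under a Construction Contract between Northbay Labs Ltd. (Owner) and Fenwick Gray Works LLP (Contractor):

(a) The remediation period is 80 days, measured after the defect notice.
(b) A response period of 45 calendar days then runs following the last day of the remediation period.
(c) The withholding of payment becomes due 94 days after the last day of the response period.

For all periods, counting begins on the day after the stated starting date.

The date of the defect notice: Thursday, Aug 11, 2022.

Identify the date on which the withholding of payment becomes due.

Mar 18, 2023

The last day of the remediation period: 80 calendar days after Aug 11, 2022 is Oct 30, 2022.
Adding 45 calendar days to Oct 30, 2022 gives Dec 14, 2022, which is the last day of the response period.
The date on which the withholding of payment becomes due: 94 calendar days after Dec 14, 2022 is Mar 18, 2023.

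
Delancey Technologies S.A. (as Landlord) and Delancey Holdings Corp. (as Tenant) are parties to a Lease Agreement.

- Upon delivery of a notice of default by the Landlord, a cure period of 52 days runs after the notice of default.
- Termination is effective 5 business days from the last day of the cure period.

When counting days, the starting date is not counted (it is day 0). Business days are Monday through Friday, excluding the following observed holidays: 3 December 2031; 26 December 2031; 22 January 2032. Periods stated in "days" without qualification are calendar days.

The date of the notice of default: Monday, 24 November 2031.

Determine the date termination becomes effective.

Adding 52 calendar days to 24 November 2031 gives 15 January 2032, which is the last day of the cure period.
From Thursday, 15 January 2032, 5 business days (Jan 16, Jan 19, Jan 20, Jan 21, Jan 23, skipping weekends and the listed holiday on Jan 22) brings us to Friday, 23 January 2032, which is the date termination becomes effective.

23 January 2032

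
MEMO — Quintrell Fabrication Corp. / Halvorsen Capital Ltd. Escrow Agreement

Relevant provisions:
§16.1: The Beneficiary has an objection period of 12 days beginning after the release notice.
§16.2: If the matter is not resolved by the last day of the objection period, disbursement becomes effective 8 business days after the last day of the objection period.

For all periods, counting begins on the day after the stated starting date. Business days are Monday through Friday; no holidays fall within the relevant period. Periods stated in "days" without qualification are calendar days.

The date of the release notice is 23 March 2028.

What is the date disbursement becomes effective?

14 April 2028

Adding 12 calendar days to 23 March 2028 gives 4 April 2028, which is the last day of the objection period.
The date disbursement becomes effective: counting 8 business days from Tuesday, 4 April 2028 (Apr 5, Apr 6, Apr 7, Apr 10, Apr 11, Apr 12, Apr 13, Apr 14, skipping weekends) reaches Friday, 14 April 2028.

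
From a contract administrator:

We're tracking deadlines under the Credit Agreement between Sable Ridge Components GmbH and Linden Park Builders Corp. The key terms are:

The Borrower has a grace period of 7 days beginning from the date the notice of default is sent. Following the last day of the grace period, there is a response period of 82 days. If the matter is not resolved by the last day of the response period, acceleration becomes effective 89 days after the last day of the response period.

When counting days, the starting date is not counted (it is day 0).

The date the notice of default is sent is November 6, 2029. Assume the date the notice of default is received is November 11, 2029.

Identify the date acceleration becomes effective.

The last day of the grace period: November 6, 2029 + 7 days = November 13, 2029.
The last day of the response period: 82 calendar days after November 13, 2029 is February 3, 2030.
Adding 89 calendar days to February 3, 2030 gives May 3, 2030, which is the date acceleration becomes effective.

May 3, 2030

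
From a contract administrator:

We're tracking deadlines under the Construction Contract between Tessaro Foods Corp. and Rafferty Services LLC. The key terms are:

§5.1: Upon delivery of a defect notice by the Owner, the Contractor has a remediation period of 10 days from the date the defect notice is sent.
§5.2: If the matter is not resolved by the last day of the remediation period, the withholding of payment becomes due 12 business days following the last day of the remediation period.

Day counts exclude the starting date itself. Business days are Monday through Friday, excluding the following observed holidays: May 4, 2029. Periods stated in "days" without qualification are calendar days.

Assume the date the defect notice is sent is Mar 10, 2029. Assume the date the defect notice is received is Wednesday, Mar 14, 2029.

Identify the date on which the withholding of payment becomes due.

Apr 5, 2029

The last day of the remediation period: Mar 10, 2029 + 10 days = Mar 20, 2029.
The date on which the withholding of payment becomes due: counting 12 business days from Tuesday, Mar 20, 2029 (Mar 21, Mar 22, Mar 23, Mar 26, …, Apr 3, Apr 4, Apr 5, skipping weekends) reaches Thursday, Apr 5, 2029.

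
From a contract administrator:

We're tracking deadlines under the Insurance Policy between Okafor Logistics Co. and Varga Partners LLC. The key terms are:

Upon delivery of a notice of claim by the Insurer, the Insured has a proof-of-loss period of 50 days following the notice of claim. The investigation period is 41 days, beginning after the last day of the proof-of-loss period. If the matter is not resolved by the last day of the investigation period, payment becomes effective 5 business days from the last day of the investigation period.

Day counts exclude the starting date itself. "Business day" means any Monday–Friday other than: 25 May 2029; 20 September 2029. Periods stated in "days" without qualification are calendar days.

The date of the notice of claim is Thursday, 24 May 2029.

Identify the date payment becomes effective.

30 August 2029

The last day of the proof-of-loss period: 50 calendar days after 24 May 2029 is 13 July 2029.
The last day of the investigation period: 41 calendar days after 13 July 2029 is 23 August 2029.
The date payment becomes effective: 5 business days after Thursday, 23 August 2029, skipping weekends — Aug 24, Aug 27, Aug 28, Aug 29, Aug 30 — lands on Thursday, 30 August 2029.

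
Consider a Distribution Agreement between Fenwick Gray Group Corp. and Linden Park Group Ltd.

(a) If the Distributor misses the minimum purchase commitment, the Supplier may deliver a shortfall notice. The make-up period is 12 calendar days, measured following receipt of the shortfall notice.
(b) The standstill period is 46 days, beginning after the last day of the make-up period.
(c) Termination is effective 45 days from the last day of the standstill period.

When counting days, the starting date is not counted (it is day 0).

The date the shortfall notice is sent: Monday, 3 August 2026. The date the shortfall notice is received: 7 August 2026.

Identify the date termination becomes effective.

The last day of the make-up period: 12 calendar days after 7 August 2026 is 19 August 2026.
The last day of the standstill period: 19 August 2026 + 46 days = 4 October 2026.
The date termination becomes effective: 45 calendar days after 4 October 2026 is 18 November 2026.

18 November 2026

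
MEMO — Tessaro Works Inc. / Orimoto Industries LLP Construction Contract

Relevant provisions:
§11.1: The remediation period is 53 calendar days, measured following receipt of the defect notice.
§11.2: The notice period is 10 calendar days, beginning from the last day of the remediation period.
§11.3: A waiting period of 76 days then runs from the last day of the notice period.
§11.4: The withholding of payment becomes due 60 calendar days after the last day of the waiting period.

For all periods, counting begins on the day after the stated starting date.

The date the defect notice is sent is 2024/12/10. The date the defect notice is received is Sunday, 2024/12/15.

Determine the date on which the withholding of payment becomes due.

2025/07/02

The last day of the remediation period: 2024/12/15 + 53 days = 2025/02/06.
The last day of the notice period: 2025/02/06 + 10 days = 2025/02/16.
The last day of the waiting period: 76 calendar days after 2025/02/16 is 2025/05/03.
The date on which the withholding of payment becomes due: 60 calendar days after 2025/05/03 is 2025/07/02.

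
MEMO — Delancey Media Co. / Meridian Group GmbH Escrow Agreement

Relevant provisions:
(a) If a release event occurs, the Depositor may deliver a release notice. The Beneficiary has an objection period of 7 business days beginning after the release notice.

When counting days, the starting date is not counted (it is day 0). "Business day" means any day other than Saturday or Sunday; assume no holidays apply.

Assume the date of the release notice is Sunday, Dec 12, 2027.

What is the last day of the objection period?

Dec 21, 2027

From Sunday, Dec 12, 2027, 7 business days (Dec 13, Dec 14, Dec 15, Dec 16, Dec 17, Dec 20, Dec 21, skipping weekends) brings us to Tuesday, Dec 21, 2027, which is the last day of the objection period.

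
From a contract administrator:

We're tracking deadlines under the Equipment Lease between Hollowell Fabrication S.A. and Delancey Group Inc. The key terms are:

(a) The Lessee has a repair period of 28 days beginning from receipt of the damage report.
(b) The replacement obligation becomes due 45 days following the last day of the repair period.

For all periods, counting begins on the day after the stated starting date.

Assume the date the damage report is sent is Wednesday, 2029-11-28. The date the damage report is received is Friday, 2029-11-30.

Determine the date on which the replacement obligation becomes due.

2030-02-11

The last day of the repair period: 28 calendar days after 2029-11-30 is 2029-12-28.
The date on which the replacement obligation becomes due: 45 calendar days after 2029-12-28 is 2030-02-11.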